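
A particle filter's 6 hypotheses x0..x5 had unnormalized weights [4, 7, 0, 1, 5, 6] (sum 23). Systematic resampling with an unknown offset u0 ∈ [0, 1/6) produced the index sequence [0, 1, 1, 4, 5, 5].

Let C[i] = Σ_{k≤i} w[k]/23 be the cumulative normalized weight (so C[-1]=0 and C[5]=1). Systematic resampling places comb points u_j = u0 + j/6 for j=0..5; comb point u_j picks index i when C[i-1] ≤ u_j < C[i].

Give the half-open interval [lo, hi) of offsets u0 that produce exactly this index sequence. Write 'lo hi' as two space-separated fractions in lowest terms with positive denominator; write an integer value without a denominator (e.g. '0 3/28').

5/69 10/69

C = [4/23, 11/23, 11/23, 12/23, 17/23, 1]
j=0 picked index 0: u0 ∈ [0, 4/23)
j=1 picked index 1: u0 ∈ [1/138, 43/138)
j=2 picked index 1: u0 ∈ [-11/69, 10/69)
j=3 picked index 4: u0 ∈ [1/46, 11/46)
j=4 picked index 5: u0 ∈ [5/69, 1/3)
j=5 picked index 5: u0 ∈ [-13/138, 1/6)
intersection: [5/69, 10/69)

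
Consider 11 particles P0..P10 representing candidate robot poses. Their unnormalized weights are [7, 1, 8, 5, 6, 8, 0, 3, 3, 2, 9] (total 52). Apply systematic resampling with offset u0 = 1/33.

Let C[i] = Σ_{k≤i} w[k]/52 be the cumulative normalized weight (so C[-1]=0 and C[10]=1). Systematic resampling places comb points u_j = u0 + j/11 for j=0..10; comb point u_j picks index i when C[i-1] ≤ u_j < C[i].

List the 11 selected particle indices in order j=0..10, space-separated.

0 0 2 2 3 4 5 5 8 10 10

C = [7/52, 2/13, 4/13, 21/52, 27/52, 35/52, 35/52, 19/26, 41/52, 43/52, 1]
j=0: u_0=1/33 ∈ [0, 7/52) → index 0
j=1: u_1=4/33 ∈ [0, 7/52) → index 0
j=2: u_2=7/33 ∈ [2/13, 4/13) → index 2
j=3: u_3=10/33 ∈ [2/13, 4/13) → index 2
j=4: u_4=13/33 ∈ [4/13, 21/52) → index 3
j=5: u_5=16/33 ∈ [21/52, 27/52) → index 4
j=6: u_6=19/33 ∈ [27/52, 35/52) → index 5
j=7: u_7=2/3 ∈ [27/52, 35/52) → index 5
j=8: u_8=25/33 ∈ [19/26, 41/52) → index 8
j=9: u_9=28/33 ∈ [43/52, 1) → index 10
j=10: u_10=31/33 ∈ [43/52, 1) → index 10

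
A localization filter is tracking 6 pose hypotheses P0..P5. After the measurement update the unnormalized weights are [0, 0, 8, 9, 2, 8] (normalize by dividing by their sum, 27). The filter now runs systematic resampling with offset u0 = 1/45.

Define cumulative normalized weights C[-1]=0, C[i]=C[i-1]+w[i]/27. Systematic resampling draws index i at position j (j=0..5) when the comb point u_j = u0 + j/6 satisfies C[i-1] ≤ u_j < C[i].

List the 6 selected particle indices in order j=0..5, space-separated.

2 2 3 3 4 5

C = [0, 0, 8/27, 17/27, 19/27, 1]
j=0: u_0=1/45 ∈ [0, 8/27) → index 2
j=1: u_1=17/90 ∈ [0, 8/27) → index 2
j=2: u_2=16/45 ∈ [8/27, 17/27) → index 3
j=3: u_3=47/90 ∈ [8/27, 17/27) → index 3
j=4: u_4=31/45 ∈ [17/27, 19/27) → index 4
j=5: u_5=77/90 ∈ [19/27, 1) → index 5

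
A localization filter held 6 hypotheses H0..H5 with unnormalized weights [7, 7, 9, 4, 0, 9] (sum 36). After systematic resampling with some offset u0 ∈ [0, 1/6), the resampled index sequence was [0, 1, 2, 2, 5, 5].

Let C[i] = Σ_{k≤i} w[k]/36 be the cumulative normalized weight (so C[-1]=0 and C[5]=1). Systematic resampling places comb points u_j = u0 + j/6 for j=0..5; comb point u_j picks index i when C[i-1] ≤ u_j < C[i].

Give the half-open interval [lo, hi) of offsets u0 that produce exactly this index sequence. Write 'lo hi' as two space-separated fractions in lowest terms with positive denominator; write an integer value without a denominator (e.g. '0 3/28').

1/12 5/36

C = [7/36, 7/18, 23/36, 3/4, 3/4, 1]
j=0 picked index 0: u0 ∈ [0, 7/36)
j=1 picked index 1: u0 ∈ [1/36, 2/9)
j=2 picked index 2: u0 ∈ [1/18, 11/36)
j=3 picked index 2: u0 ∈ [-1/9, 5/36)
j=4 picked index 5: u0 ∈ [1/12, 1/3)
j=5 picked index 5: u0 ∈ [-1/12, 1/6)
intersection: [1/12, 5/36)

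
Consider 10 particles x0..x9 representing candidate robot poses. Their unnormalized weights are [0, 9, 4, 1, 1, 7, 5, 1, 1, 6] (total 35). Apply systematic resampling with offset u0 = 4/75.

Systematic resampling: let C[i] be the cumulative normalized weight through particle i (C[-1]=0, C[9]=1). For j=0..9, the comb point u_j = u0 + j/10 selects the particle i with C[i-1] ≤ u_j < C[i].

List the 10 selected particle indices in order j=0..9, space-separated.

C = [0, 9/35, 13/35, 2/5, 3/7, 22/35, 27/35, 4/5, 29/35, 1]
j=0: u_0=4/75 ∈ [0, 9/35) → index 1
j=1: u_1=23/150 ∈ [0, 9/35) → index 1
j=2: u_2=19/75 ∈ [0, 9/35) → index 1
j=3: u_3=53/150 ∈ [9/35, 13/35) → index 2
j=4: u_4=34/75 ∈ [3/7, 22/35) → index 5
j=5: u_5=83/150 ∈ [3/7, 22/35) → index 5
j=6: u_6=49/75 ∈ [22/35, 27/35) → index 6
j=7: u_7=113/150 ∈ [22/35, 27/35) → index 6
j=8: u_8=64/75 ∈ [29/35, 1) → index 9
j=9: u_9=143/150 ∈ [29/35, 1) → index 9

1 1 1 2 5 5 6 6 9 9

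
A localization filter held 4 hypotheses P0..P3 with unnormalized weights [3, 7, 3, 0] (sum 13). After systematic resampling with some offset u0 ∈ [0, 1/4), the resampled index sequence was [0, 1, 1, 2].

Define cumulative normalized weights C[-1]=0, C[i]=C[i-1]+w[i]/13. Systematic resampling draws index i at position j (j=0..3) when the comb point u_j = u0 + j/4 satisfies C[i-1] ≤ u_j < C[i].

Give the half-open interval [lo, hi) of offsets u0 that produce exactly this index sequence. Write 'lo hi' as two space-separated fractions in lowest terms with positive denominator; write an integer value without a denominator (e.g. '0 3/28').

1/52 3/13

C = [3/13, 10/13, 1, 1]
j=0 picked index 0: u0 ∈ [0, 3/13)
j=1 picked index 1: u0 ∈ [-1/52, 27/52)
j=2 picked index 1: u0 ∈ [-7/26, 7/26)
j=3 picked index 2: u0 ∈ [1/52, 1/4)
intersection: [1/52, 3/13)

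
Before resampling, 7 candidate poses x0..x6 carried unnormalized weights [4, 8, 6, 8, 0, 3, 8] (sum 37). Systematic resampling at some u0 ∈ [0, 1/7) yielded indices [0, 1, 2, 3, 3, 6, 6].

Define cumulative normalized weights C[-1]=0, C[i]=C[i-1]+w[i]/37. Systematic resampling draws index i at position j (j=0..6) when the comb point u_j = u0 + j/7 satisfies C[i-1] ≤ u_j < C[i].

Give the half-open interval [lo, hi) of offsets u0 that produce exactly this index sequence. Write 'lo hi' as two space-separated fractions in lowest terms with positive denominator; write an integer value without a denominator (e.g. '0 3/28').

C = [4/37, 12/37, 18/37, 26/37, 26/37, 29/37, 1]
j=0 picked index 0: u0 ∈ [0, 4/37)
j=1 picked index 1: u0 ∈ [-9/259, 47/259)
j=2 picked index 2: u0 ∈ [10/259, 52/259)
j=3 picked index 3: u0 ∈ [15/259, 71/259)
j=4 picked index 3: u0 ∈ [-22/259, 34/259)
j=5 picked index 6: u0 ∈ [18/259, 2/7)
j=6 picked index 6: u0 ∈ [-19/259, 1/7)
intersection: [18/259, 4/37)

18/259 4/37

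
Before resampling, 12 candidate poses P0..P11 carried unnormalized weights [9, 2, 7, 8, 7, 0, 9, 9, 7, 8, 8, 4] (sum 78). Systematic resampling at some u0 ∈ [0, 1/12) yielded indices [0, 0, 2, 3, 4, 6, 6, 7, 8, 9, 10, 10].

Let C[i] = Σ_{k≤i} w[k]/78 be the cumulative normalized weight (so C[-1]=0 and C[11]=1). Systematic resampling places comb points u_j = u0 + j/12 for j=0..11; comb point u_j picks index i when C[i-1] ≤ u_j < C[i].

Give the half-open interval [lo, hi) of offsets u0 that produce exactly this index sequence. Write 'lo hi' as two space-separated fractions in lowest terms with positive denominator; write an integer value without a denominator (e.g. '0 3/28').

C = [3/26, 11/78, 3/13, 1/3, 11/26, 11/26, 7/13, 17/26, 29/39, 11/13, 37/39, 1]
j=0 picked index 0: u0 ∈ [0, 3/26)
j=1 picked index 0: u0 ∈ [-1/12, 5/156)
j=2 picked index 2: u0 ∈ [-1/39, 5/78)
j=3 picked index 3: u0 ∈ [-1/52, 1/12)
j=4 picked index 4: u0 ∈ [0, 7/78)
j=5 picked index 6: u0 ∈ [1/156, 19/156)
j=6 picked index 6: u0 ∈ [-1/13, 1/26)
j=7 picked index 7: u0 ∈ [-7/156, 11/156)
j=8 picked index 8: u0 ∈ [-1/78, 1/13)
j=9 picked index 9: u0 ∈ [-1/156, 5/52)
j=10 picked index 10: u0 ∈ [1/78, 3/26)
j=11 picked index 10: u0 ∈ [-11/156, 5/156)
intersection: [1/78, 5/156)

1/78 5/156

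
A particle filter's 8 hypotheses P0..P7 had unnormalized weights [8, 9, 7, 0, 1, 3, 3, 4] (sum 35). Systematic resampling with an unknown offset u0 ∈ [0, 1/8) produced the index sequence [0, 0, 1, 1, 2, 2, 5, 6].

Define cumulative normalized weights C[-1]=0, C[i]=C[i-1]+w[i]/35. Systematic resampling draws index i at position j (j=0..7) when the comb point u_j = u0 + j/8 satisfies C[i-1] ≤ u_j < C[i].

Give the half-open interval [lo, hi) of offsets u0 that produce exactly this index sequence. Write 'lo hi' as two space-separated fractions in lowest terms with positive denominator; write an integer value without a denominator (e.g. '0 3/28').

C = [8/35, 17/35, 24/35, 24/35, 5/7, 4/5, 31/35, 1]
j=0 picked index 0: u0 ∈ [0, 8/35)
j=1 picked index 0: u0 ∈ [-1/8, 29/280)
j=2 picked index 1: u0 ∈ [-3/140, 33/140)
j=3 picked index 1: u0 ∈ [-41/280, 31/280)
j=4 picked index 2: u0 ∈ [-1/70, 13/70)
j=5 picked index 2: u0 ∈ [-39/280, 17/280)
j=6 picked index 5: u0 ∈ [-1/28, 1/20)
j=7 picked index 6: u0 ∈ [-3/40, 3/280)
intersection: [0, 3/280)

0 3/280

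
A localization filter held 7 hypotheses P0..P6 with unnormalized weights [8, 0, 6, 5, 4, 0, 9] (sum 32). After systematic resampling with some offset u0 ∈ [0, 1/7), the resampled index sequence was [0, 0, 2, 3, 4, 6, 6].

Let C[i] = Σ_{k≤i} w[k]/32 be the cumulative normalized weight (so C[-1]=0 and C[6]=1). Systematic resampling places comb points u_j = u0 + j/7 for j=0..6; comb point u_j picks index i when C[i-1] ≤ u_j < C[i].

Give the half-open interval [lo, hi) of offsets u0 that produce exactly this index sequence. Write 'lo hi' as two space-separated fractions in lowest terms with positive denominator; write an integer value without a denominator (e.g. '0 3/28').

C = [1/4, 1/4, 7/16, 19/32, 23/32, 23/32, 1]
j=0 picked index 0: u0 ∈ [0, 1/4)
j=1 picked index 0: u0 ∈ [-1/7, 3/28)
j=2 picked index 2: u0 ∈ [-1/28, 17/112)
j=3 picked index 3: u0 ∈ [1/112, 37/224)
j=4 picked index 4: u0 ∈ [5/224, 33/224)
j=5 picked index 6: u0 ∈ [1/224, 2/7)
j=6 picked index 6: u0 ∈ [-31/224, 1/7)
intersection: [5/224, 3/28)

5/224 3/28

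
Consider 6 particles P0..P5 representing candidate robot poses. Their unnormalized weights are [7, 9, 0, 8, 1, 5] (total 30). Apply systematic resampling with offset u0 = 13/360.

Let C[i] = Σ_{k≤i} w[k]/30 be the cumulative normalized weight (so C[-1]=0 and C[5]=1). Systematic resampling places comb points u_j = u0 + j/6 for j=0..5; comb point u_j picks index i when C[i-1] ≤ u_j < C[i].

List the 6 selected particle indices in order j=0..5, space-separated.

0 0 1 3 3 5

C = [7/30, 8/15, 8/15, 4/5, 5/6, 1]
j=0: u_0=13/360 ∈ [0, 7/30) → index 0
j=1: u_1=73/360 ∈ [0, 7/30) → index 0
j=2: u_2=133/360 ∈ [7/30, 8/15) → index 1
j=3: u_3=193/360 ∈ [8/15, 4/5) → index 3
j=4: u_4=253/360 ∈ [8/15, 4/5) → index 3
j=5: u_5=313/360 ∈ [5/6, 1) → index 5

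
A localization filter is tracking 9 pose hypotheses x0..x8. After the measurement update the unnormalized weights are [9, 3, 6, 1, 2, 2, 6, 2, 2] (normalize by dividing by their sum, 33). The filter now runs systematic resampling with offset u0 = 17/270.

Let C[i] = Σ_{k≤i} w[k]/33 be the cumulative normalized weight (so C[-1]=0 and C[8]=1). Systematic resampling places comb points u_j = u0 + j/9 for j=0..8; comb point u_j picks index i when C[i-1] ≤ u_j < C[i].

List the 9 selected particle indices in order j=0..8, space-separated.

C = [3/11, 4/11, 6/11, 19/33, 7/11, 23/33, 29/33, 31/33, 1]
j=0: u_0=17/270 ∈ [0, 3/11) → index 0
j=1: u_1=47/270 ∈ [0, 3/11) → index 0
j=2: u_2=77/270 ∈ [3/11, 4/11) → index 1
j=3: u_3=107/270 ∈ [4/11, 6/11) → index 2
j=4: u_4=137/270 ∈ [4/11, 6/11) → index 2
j=5: u_5=167/270 ∈ [19/33, 7/11) → index 4
j=6: u_6=197/270 ∈ [23/33, 29/33) → index 6
j=7: u_7=227/270 ∈ [23/33, 29/33) → index 6
j=8: u_8=257/270 ∈ [31/33, 1) → index 8

0 0 1 2 2 4 6 6 8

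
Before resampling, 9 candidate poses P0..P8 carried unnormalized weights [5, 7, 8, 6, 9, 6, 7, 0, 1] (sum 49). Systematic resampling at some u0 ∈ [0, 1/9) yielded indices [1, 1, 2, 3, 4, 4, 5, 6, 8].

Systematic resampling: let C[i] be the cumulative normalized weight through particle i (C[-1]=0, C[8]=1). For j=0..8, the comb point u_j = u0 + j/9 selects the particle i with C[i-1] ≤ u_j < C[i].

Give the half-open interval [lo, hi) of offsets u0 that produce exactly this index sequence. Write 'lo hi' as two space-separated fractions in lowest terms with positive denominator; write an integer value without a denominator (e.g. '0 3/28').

5/49 1/9

C = [5/49, 12/49, 20/49, 26/49, 5/7, 41/49, 48/49, 48/49, 1]
j=0 picked index 1: u0 ∈ [5/49, 12/49)
j=1 picked index 1: u0 ∈ [-4/441, 59/441)
j=2 picked index 2: u0 ∈ [10/441, 82/441)
j=3 picked index 3: u0 ∈ [11/147, 29/147)
j=4 picked index 4: u0 ∈ [38/441, 17/63)
j=5 picked index 4: u0 ∈ [-11/441, 10/63)
j=6 picked index 5: u0 ∈ [1/21, 25/147)
j=7 picked index 6: u0 ∈ [26/441, 89/441)
j=8 picked index 8: u0 ∈ [40/441, 1/9)
intersection: [5/49, 1/9)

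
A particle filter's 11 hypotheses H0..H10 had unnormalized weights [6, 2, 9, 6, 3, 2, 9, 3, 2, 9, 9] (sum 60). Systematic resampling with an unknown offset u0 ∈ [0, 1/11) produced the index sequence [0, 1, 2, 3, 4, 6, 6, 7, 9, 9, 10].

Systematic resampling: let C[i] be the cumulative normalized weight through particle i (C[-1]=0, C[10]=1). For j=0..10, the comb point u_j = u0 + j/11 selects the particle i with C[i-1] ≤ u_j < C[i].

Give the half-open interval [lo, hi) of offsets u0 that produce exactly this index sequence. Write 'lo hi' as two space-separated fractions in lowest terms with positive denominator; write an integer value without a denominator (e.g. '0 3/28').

C = [1/10, 2/15, 17/60, 23/60, 13/30, 7/15, 37/60, 2/3, 7/10, 17/20, 1]
j=0 picked index 0: u0 ∈ [0, 1/10)
j=1 picked index 1: u0 ∈ [1/110, 7/165)
j=2 picked index 2: u0 ∈ [-8/165, 67/660)
j=3 picked index 3: u0 ∈ [7/660, 73/660)
j=4 picked index 4: u0 ∈ [13/660, 23/330)
j=5 picked index 6: u0 ∈ [2/165, 107/660)
j=6 picked index 6: u0 ∈ [-13/165, 47/660)
j=7 picked index 7: u0 ∈ [-13/660, 1/33)
j=8 picked index 9: u0 ∈ [-3/110, 27/220)
j=9 picked index 9: u0 ∈ [-13/110, 7/220)
j=10 picked index 10: u0 ∈ [-13/220, 1/11)
intersection: [13/660, 1/33)

13/660 1/33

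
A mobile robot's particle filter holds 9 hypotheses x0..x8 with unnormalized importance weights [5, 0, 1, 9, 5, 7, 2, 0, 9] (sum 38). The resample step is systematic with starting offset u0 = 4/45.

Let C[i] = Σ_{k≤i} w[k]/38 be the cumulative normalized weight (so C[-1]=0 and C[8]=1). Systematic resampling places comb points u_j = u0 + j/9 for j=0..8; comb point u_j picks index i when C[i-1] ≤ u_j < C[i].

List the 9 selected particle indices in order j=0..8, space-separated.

0 3 3 4 5 5 6 8 8

C = [5/38, 5/38, 3/19, 15/38, 10/19, 27/38, 29/38, 29/38, 1]
j=0: u_0=4/45 ∈ [0, 5/38) → index 0
j=1: u_1=1/5 ∈ [3/19, 15/38) → index 3
j=2: u_2=14/45 ∈ [3/19, 15/38) → index 3
j=3: u_3=19/45 ∈ [15/38, 10/19) → index 4
j=4: u_4=8/15 ∈ [10/19, 27/38) → index 5
j=5: u_5=29/45 ∈ [10/19, 27/38) → index 5
j=6: u_6=34/45 ∈ [27/38, 29/38) → index 6
j=7: u_7=13/15 ∈ [29/38, 1) → index 8
j=8: u_8=44/45 ∈ [29/38, 1) → index 8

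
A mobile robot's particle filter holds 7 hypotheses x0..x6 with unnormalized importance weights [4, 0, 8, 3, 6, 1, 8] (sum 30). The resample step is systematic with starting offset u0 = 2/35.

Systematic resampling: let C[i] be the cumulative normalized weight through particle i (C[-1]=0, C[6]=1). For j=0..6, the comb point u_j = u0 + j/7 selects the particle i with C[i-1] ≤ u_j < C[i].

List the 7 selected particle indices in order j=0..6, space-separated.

0 2 2 3 4 6 6

C = [2/15, 2/15, 2/5, 1/2, 7/10, 11/15, 1]
j=0: u_0=2/35 ∈ [0, 2/15) → index 0
j=1: u_1=1/5 ∈ [2/15, 2/5) → index 2
j=2: u_2=12/35 ∈ [2/15, 2/5) → index 2
j=3: u_3=17/35 ∈ [2/5, 1/2) → index 3
j=4: u_4=22/35 ∈ [1/2, 7/10) → index 4
j=5: u_5=27/35 ∈ [11/15, 1) → index 6
j=6: u_6=32/35 ∈ [11/15, 1) → index 6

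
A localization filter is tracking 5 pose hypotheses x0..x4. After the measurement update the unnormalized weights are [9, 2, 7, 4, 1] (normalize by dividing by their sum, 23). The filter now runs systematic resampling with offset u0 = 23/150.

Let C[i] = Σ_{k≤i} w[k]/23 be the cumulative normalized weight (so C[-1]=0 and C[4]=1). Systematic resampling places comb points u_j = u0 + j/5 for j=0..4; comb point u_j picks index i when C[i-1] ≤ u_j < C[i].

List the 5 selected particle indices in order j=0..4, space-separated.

C = [9/23, 11/23, 18/23, 22/23, 1]
j=0: u_0=23/150 ∈ [0, 9/23) → index 0
j=1: u_1=53/150 ∈ [0, 9/23) → index 0
j=2: u_2=83/150 ∈ [11/23, 18/23) → index 2
j=3: u_3=113/150 ∈ [11/23, 18/23) → index 2
j=4: u_4=143/150 ∈ [18/23, 22/23) → index 3

0 0 2 2 3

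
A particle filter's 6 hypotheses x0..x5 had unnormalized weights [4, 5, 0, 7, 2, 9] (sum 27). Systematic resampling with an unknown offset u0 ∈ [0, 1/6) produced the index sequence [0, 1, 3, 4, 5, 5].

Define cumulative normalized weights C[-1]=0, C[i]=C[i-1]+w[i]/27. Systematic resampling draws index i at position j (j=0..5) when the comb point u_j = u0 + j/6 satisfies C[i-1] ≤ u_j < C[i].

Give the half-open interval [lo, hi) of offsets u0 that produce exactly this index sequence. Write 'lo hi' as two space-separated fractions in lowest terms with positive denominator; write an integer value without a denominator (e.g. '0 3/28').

C = [4/27, 1/3, 1/3, 16/27, 2/3, 1]
j=0 picked index 0: u0 ∈ [0, 4/27)
j=1 picked index 1: u0 ∈ [-1/54, 1/6)
j=2 picked index 3: u0 ∈ [0, 7/27)
j=3 picked index 4: u0 ∈ [5/54, 1/6)
j=4 picked index 5: u0 ∈ [0, 1/3)
j=5 picked index 5: u0 ∈ [-1/6, 1/6)
intersection: [5/54, 4/27)

5/54 4/27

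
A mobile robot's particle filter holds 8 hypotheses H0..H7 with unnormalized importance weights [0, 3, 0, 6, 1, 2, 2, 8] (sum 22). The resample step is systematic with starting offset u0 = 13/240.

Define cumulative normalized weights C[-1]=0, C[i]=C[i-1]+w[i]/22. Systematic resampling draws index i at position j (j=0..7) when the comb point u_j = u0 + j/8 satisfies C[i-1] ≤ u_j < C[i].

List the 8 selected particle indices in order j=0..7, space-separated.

1 3 3 4 6 7 7 7

C = [0, 3/22, 3/22, 9/22, 5/11, 6/11, 7/11, 1]
j=0: u_0=13/240 ∈ [0, 3/22) → index 1
j=1: u_1=43/240 ∈ [3/22, 9/22) → index 3
j=2: u_2=73/240 ∈ [3/22, 9/22) → index 3
j=3: u_3=103/240 ∈ [9/22, 5/11) → index 4
j=4: u_4=133/240 ∈ [6/11, 7/11) → index 6
j=5: u_5=163/240 ∈ [7/11, 1) → index 7
j=6: u_6=193/240 ∈ [7/11, 1) → index 7
j=7: u_7=223/240 ∈ [7/11, 1) → index 7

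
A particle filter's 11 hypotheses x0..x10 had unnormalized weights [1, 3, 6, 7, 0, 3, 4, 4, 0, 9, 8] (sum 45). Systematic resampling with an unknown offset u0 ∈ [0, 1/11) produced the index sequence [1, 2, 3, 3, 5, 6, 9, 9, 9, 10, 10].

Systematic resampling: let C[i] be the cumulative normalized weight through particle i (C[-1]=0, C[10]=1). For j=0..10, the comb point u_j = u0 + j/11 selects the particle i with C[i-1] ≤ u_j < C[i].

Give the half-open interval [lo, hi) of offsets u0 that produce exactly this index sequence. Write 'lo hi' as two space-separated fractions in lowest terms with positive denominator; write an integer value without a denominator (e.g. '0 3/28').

38/495 13/165

C = [1/45, 4/45, 2/9, 17/45, 17/45, 4/9, 8/15, 28/45, 28/45, 37/45, 1]
j=0 picked index 1: u0 ∈ [1/45, 4/45)
j=1 picked index 2: u0 ∈ [-1/495, 13/99)
j=2 picked index 3: u0 ∈ [4/99, 97/495)
j=3 picked index 3: u0 ∈ [-5/99, 52/495)
j=4 picked index 5: u0 ∈ [7/495, 8/99)
j=5 picked index 6: u0 ∈ [-1/99, 13/165)
j=6 picked index 9: u0 ∈ [38/495, 137/495)
j=7 picked index 9: u0 ∈ [-7/495, 92/495)
j=8 picked index 9: u0 ∈ [-52/495, 47/495)
j=9 picked index 10: u0 ∈ [2/495, 2/11)
j=10 picked index 10: u0 ∈ [-43/495, 1/11)
intersection: [38/495, 13/165)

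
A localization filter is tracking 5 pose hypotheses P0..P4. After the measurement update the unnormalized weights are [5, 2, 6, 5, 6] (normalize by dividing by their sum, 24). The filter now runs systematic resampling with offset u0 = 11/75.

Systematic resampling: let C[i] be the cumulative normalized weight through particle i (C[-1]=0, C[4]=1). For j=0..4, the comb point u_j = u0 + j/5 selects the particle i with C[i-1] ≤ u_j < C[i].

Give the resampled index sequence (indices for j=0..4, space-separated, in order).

0 2 3 3 4

C = [5/24, 7/24, 13/24, 3/4, 1]
j=0: u_0=11/75 ∈ [0, 5/24) → index 0
j=1: u_1=26/75 ∈ [7/24, 13/24) → index 2
j=2: u_2=41/75 ∈ [13/24, 3/4) → index 3
j=3: u_3=56/75 ∈ [13/24, 3/4) → index 3
j=4: u_4=71/75 ∈ [3/4, 1) → index 4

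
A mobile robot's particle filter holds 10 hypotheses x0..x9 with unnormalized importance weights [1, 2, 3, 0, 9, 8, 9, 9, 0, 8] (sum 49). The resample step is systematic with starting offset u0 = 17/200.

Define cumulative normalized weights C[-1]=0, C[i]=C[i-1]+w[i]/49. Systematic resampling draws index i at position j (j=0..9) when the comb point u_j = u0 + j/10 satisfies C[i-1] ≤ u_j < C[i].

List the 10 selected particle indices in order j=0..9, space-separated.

C = [1/49, 3/49, 6/49, 6/49, 15/49, 23/49, 32/49, 41/49, 41/49, 1]
j=0: u_0=17/200 ∈ [3/49, 6/49) → index 2
j=1: u_1=37/200 ∈ [6/49, 15/49) → index 4
j=2: u_2=57/200 ∈ [6/49, 15/49) → index 4
j=3: u_3=77/200 ∈ [15/49, 23/49) → index 5
j=4: u_4=97/200 ∈ [23/49, 32/49) → index 6
j=5: u_5=117/200 ∈ [23/49, 32/49) → index 6
j=6: u_6=137/200 ∈ [32/49, 41/49) → index 7
j=7: u_7=157/200 ∈ [32/49, 41/49) → index 7
j=8: u_8=177/200 ∈ [41/49, 1) → index 9
j=9: u_9=197/200 ∈ [41/49, 1) → index 9

2 4 4 5 6 6 7 7 9 9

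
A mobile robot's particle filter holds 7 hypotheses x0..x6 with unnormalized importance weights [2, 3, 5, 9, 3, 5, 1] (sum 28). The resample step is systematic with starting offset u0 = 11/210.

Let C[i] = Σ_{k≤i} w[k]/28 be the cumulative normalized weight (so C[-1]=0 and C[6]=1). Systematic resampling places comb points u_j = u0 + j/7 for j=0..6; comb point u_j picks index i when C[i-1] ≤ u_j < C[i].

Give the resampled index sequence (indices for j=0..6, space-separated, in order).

0 2 2 3 3 4 5

C = [1/14, 5/28, 5/14, 19/28, 11/14, 27/28, 1]
j=0: u_0=11/210 ∈ [0, 1/14) → index 0
j=1: u_1=41/210 ∈ [5/28, 5/14) → index 2
j=2: u_2=71/210 ∈ [5/28, 5/14) → index 2
j=3: u_3=101/210 ∈ [5/14, 19/28) → index 3
j=4: u_4=131/210 ∈ [5/14, 19/28) → index 3
j=5: u_5=23/30 ∈ [19/28, 11/14) → index 4
j=6: u_6=191/210 ∈ [11/14, 27/28) → index 5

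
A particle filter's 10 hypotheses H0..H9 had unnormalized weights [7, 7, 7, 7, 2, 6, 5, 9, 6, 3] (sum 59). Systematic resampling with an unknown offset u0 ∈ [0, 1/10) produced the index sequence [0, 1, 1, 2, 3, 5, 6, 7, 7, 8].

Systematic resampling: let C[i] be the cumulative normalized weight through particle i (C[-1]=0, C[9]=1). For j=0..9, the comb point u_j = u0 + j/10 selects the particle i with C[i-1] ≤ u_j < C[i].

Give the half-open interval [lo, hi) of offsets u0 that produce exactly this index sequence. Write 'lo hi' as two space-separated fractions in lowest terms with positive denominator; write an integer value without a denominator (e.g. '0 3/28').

11/590 11/295

C = [7/59, 14/59, 21/59, 28/59, 30/59, 36/59, 41/59, 50/59, 56/59, 1]
j=0 picked index 0: u0 ∈ [0, 7/59)
j=1 picked index 1: u0 ∈ [11/590, 81/590)
j=2 picked index 1: u0 ∈ [-24/295, 11/295)
j=3 picked index 2: u0 ∈ [-37/590, 33/590)
j=4 picked index 3: u0 ∈ [-13/295, 22/295)
j=5 picked index 5: u0 ∈ [1/118, 13/118)
j=6 picked index 6: u0 ∈ [3/295, 28/295)
j=7 picked index 7: u0 ∈ [-3/590, 87/590)
j=8 picked index 7: u0 ∈ [-31/295, 14/295)
j=9 picked index 8: u0 ∈ [-31/590, 29/590)
intersection: [11/590, 11/295)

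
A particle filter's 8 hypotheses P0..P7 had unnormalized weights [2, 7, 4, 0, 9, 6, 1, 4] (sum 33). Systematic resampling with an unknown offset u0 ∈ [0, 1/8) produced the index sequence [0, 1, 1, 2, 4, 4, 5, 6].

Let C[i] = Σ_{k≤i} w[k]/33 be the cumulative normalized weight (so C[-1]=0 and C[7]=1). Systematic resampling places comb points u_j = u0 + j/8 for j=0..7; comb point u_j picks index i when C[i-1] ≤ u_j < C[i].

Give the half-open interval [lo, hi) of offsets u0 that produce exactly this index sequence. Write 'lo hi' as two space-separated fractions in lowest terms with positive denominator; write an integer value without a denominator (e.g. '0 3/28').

C = [2/33, 3/11, 13/33, 13/33, 2/3, 28/33, 29/33, 1]
j=0 picked index 0: u0 ∈ [0, 2/33)
j=1 picked index 1: u0 ∈ [-17/264, 13/88)
j=2 picked index 1: u0 ∈ [-25/132, 1/44)
j=3 picked index 2: u0 ∈ [-9/88, 5/264)
j=4 picked index 4: u0 ∈ [-7/66, 1/6)
j=5 picked index 4: u0 ∈ [-61/264, 1/24)
j=6 picked index 5: u0 ∈ [-1/12, 13/132)
j=7 picked index 6: u0 ∈ [-7/264, 1/264)
intersection: [0, 1/264)

0 1/264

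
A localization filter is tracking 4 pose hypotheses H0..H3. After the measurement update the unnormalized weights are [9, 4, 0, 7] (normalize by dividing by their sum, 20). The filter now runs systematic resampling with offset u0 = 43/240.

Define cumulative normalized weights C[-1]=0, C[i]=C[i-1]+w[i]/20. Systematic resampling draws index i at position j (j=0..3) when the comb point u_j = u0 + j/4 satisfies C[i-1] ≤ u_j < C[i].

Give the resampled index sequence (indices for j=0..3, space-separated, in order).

0 0 3 3

C = [9/20, 13/20, 13/20, 1]
j=0: u_0=43/240 ∈ [0, 9/20) → index 0
j=1: u_1=103/240 ∈ [0, 9/20) → index 0
j=2: u_2=163/240 ∈ [13/20, 1) → index 3
j=3: u_3=223/240 ∈ [13/20, 1) → index 3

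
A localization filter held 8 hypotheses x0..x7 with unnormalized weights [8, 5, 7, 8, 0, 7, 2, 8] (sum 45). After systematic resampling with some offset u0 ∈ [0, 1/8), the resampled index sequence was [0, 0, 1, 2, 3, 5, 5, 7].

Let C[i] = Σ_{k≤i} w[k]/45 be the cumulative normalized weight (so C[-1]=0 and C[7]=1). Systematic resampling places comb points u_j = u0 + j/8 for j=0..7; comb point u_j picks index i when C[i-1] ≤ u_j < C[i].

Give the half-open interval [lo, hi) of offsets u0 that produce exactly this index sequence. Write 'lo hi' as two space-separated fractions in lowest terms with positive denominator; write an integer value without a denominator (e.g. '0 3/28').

0 1/36

C = [8/45, 13/45, 4/9, 28/45, 28/45, 7/9, 37/45, 1]
j=0 picked index 0: u0 ∈ [0, 8/45)
j=1 picked index 0: u0 ∈ [-1/8, 19/360)
j=2 picked index 1: u0 ∈ [-13/180, 7/180)
j=3 picked index 2: u0 ∈ [-31/360, 5/72)
j=4 picked index 3: u0 ∈ [-1/18, 11/90)
j=5 picked index 5: u0 ∈ [-1/360, 11/72)
j=6 picked index 5: u0 ∈ [-23/180, 1/36)
j=7 picked index 7: u0 ∈ [-19/360, 1/8)
intersection: [0, 1/36)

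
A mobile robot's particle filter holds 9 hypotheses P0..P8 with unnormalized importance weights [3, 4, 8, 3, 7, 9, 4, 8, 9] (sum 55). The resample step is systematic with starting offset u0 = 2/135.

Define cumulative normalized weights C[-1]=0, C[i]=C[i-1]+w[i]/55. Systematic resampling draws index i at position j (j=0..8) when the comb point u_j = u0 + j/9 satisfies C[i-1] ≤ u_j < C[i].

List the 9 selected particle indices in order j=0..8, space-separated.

0 1 2 4 5 5 6 7 8

C = [3/55, 7/55, 3/11, 18/55, 5/11, 34/55, 38/55, 46/55, 1]
j=0: u_0=2/135 ∈ [0, 3/55) → index 0
j=1: u_1=17/135 ∈ [3/55, 7/55) → index 1
j=2: u_2=32/135 ∈ [7/55, 3/11) → index 2
j=3: u_3=47/135 ∈ [18/55, 5/11) → index 4
j=4: u_4=62/135 ∈ [5/11, 34/55) → index 5
j=5: u_5=77/135 ∈ [5/11, 34/55) → index 5
j=6: u_6=92/135 ∈ [34/55, 38/55) → index 6
j=7: u_7=107/135 ∈ [38/55, 46/55) → index 7
j=8: u_8=122/135 ∈ [46/55, 1) → index 8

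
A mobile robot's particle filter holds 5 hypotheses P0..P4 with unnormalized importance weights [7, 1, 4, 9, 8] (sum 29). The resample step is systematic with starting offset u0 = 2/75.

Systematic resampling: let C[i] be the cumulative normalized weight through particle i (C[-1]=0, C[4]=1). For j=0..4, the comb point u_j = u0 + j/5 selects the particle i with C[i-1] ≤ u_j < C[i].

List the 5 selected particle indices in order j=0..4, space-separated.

0 0 3 3 4

C = [7/29, 8/29, 12/29, 21/29, 1]
j=0: u_0=2/75 ∈ [0, 7/29) → index 0
j=1: u_1=17/75 ∈ [0, 7/29) → index 0
j=2: u_2=32/75 ∈ [12/29, 21/29) → index 3
j=3: u_3=47/75 ∈ [12/29, 21/29) → index 3
j=4: u_4=62/75 ∈ [21/29, 1) → index 4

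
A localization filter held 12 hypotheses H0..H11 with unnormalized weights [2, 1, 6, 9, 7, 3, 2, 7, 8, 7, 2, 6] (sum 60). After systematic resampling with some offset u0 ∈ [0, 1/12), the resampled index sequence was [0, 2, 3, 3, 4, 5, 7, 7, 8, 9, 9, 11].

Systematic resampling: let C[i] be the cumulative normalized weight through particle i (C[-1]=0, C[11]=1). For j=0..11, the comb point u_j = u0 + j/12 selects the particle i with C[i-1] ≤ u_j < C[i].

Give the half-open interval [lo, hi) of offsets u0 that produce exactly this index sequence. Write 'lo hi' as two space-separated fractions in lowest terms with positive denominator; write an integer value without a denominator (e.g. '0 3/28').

0 1/30

C = [1/30, 1/20, 3/20, 3/10, 5/12, 7/15, 1/2, 37/60, 3/4, 13/15, 9/10, 1]
j=0 picked index 0: u0 ∈ [0, 1/30)
j=1 picked index 2: u0 ∈ [-1/30, 1/15)
j=2 picked index 3: u0 ∈ [-1/60, 2/15)
j=3 picked index 3: u0 ∈ [-1/10, 1/20)
j=4 picked index 4: u0 ∈ [-1/30, 1/12)
j=5 picked index 5: u0 ∈ [0, 1/20)
j=6 picked index 7: u0 ∈ [0, 7/60)
j=7 picked index 7: u0 ∈ [-1/12, 1/30)
j=8 picked index 8: u0 ∈ [-1/20, 1/12)
j=9 picked index 9: u0 ∈ [0, 7/60)
j=10 picked index 9: u0 ∈ [-1/12, 1/30)
j=11 picked index 11: u0 ∈ [-1/60, 1/12)
intersection: [0, 1/30)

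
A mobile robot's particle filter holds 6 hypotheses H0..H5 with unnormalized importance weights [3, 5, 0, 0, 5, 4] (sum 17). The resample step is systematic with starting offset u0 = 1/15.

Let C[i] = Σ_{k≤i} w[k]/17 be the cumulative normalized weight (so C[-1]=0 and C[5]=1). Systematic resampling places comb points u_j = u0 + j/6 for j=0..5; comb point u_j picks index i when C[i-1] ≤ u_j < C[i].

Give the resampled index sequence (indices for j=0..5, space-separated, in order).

C = [3/17, 8/17, 8/17, 8/17, 13/17, 1]
j=0: u_0=1/15 ∈ [0, 3/17) → index 0
j=1: u_1=7/30 ∈ [3/17, 8/17) → index 1
j=2: u_2=2/5 ∈ [3/17, 8/17) → index 1
j=3: u_3=17/30 ∈ [8/17, 13/17) → index 4
j=4: u_4=11/15 ∈ [8/17, 13/17) → index 4
j=5: u_5=9/10 ∈ [13/17, 1) → index 5

0 1 1 4 4 5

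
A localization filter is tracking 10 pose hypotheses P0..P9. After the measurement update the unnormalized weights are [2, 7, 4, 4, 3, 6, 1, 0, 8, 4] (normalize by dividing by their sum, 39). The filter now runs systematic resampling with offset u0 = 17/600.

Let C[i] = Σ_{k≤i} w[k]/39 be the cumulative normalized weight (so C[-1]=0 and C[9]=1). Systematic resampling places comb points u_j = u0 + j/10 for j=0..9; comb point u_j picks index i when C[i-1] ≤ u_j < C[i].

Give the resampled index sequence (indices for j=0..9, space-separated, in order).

C = [2/39, 3/13, 1/3, 17/39, 20/39, 2/3, 9/13, 9/13, 35/39, 1]
j=0: u_0=17/600 ∈ [0, 2/39) → index 0
j=1: u_1=77/600 ∈ [2/39, 3/13) → index 1
j=2: u_2=137/600 ∈ [2/39, 3/13) → index 1
j=3: u_3=197/600 ∈ [3/13, 1/3) → index 2
j=4: u_4=257/600 ∈ [1/3, 17/39) → index 3
j=5: u_5=317/600 ∈ [20/39, 2/3) → index 5
j=6: u_6=377/600 ∈ [20/39, 2/3) → index 5
j=7: u_7=437/600 ∈ [9/13, 35/39) → index 8
j=8: u_8=497/600 ∈ [9/13, 35/39) → index 8
j=9: u_9=557/600 ∈ [35/39, 1) → index 9

0 1 1 2 3 5 5 8 8 9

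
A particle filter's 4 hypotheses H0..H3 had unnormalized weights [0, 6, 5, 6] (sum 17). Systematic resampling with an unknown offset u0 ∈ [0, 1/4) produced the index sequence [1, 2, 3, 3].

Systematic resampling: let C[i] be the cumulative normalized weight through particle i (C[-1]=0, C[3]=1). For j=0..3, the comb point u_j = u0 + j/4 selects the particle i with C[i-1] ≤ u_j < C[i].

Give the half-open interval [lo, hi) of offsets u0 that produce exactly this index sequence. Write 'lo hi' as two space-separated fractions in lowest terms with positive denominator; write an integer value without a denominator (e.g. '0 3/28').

5/34 1/4

C = [0, 6/17, 11/17, 1]
j=0 picked index 1: u0 ∈ [0, 6/17)
j=1 picked index 2: u0 ∈ [7/68, 27/68)
j=2 picked index 3: u0 ∈ [5/34, 1/2)
j=3 picked index 3: u0 ∈ [-7/68, 1/4)
intersection: [5/34, 1/4)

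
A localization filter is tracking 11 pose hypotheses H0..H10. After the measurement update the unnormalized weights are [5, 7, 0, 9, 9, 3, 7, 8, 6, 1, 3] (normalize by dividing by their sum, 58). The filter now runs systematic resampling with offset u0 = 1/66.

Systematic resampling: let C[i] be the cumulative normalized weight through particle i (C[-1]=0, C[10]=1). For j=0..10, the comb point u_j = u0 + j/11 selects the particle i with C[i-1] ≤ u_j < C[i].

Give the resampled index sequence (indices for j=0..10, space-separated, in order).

0 1 1 3 4 4 5 6 7 8 8

C = [5/58, 6/29, 6/29, 21/58, 15/29, 33/58, 20/29, 24/29, 27/29, 55/58, 1]
j=0: u_0=1/66 ∈ [0, 5/58) → index 0
j=1: u_1=7/66 ∈ [5/58, 6/29) → index 1
j=2: u_2=13/66 ∈ [5/58, 6/29) → index 1
j=3: u_3=19/66 ∈ [6/29, 21/58) → index 3
j=4: u_4=25/66 ∈ [21/58, 15/29) → index 4
j=5: u_5=31/66 ∈ [21/58, 15/29) → index 4
j=6: u_6=37/66 ∈ [15/29, 33/58) → index 5
j=7: u_7=43/66 ∈ [33/58, 20/29) → index 6
j=8: u_8=49/66 ∈ [20/29, 24/29) → index 7
j=9: u_9=5/6 ∈ [24/29, 27/29) → index 8
j=10: u_10=61/66 ∈ [24/29, 27/29) → index 8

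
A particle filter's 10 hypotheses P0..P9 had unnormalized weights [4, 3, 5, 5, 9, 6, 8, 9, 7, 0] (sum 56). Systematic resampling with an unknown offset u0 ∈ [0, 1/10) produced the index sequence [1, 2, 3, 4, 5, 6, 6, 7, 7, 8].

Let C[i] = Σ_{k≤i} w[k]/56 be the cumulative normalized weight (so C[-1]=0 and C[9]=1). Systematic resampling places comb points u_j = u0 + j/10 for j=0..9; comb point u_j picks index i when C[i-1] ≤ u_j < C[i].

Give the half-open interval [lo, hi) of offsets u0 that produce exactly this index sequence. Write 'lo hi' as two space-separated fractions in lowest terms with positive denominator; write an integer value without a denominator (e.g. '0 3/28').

C = [1/14, 1/8, 3/14, 17/56, 13/28, 4/7, 5/7, 7/8, 1, 1]
j=0 picked index 1: u0 ∈ [1/14, 1/8)
j=1 picked index 2: u0 ∈ [1/40, 4/35)
j=2 picked index 3: u0 ∈ [1/70, 29/280)
j=3 picked index 4: u0 ∈ [1/280, 23/140)
j=4 picked index 5: u0 ∈ [9/140, 6/35)
j=5 picked index 6: u0 ∈ [1/14, 3/14)
j=6 picked index 6: u0 ∈ [-1/35, 4/35)
j=7 picked index 7: u0 ∈ [1/70, 7/40)
j=8 picked index 7: u0 ∈ [-3/35, 3/40)
j=9 picked index 8: u0 ∈ [-1/40, 1/10)
intersection: [1/14, 3/40)

1/14 3/40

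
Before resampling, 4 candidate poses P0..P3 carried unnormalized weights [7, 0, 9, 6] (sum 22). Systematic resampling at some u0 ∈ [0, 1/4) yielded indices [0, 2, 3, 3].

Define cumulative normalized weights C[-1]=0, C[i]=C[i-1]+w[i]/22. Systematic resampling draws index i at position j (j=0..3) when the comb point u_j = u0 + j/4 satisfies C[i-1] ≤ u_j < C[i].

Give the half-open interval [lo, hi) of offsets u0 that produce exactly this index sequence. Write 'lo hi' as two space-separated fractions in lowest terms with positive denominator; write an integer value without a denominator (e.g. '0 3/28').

C = [7/22, 7/22, 8/11, 1]
j=0 picked index 0: u0 ∈ [0, 7/22)
j=1 picked index 2: u0 ∈ [3/44, 21/44)
j=2 picked index 3: u0 ∈ [5/22, 1/2)
j=3 picked index 3: u0 ∈ [-1/44, 1/4)
intersection: [5/22, 1/4)

5/22 1/4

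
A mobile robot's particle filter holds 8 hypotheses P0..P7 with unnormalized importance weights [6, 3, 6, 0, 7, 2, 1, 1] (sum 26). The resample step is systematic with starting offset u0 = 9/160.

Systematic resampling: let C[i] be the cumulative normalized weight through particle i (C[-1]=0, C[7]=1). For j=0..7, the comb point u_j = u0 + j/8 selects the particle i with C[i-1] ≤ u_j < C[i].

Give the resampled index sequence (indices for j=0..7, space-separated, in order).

C = [3/13, 9/26, 15/26, 15/26, 11/13, 12/13, 25/26, 1]
j=0: u_0=9/160 ∈ [0, 3/13) → index 0
j=1: u_1=29/160 ∈ [0, 3/13) → index 0
j=2: u_2=49/160 ∈ [3/13, 9/26) → index 1
j=3: u_3=69/160 ∈ [9/26, 15/26) → index 2
j=4: u_4=89/160 ∈ [9/26, 15/26) → index 2
j=5: u_5=109/160 ∈ [15/26, 11/13) → index 4
j=6: u_6=129/160 ∈ [15/26, 11/13) → index 4
j=7: u_7=149/160 ∈ [12/13, 25/26) → index 6

0 0 1 2 2 4 4 6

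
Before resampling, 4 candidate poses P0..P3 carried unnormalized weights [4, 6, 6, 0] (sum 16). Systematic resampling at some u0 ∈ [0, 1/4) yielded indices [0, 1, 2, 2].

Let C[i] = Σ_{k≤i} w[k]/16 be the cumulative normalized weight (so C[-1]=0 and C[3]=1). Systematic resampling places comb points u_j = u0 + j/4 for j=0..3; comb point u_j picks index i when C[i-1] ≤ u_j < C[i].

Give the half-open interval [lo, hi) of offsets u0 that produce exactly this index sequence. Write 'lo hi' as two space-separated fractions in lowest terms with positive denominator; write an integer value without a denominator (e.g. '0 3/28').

C = [1/4, 5/8, 1, 1]
j=0 picked index 0: u0 ∈ [0, 1/4)
j=1 picked index 1: u0 ∈ [0, 3/8)
j=2 picked index 2: u0 ∈ [1/8, 1/2)
j=3 picked index 2: u0 ∈ [-1/8, 1/4)
intersection: [1/8, 1/4)

1/8 1/4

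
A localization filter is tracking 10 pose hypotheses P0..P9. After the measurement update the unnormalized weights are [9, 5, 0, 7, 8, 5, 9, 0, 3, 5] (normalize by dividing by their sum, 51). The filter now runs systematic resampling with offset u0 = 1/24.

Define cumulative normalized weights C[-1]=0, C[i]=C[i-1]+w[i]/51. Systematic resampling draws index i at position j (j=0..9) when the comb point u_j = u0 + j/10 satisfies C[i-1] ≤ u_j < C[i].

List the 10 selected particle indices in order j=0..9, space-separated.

0 0 1 3 4 4 5 6 6 9

C = [3/17, 14/51, 14/51, 7/17, 29/51, 2/3, 43/51, 43/51, 46/51, 1]
j=0: u_0=1/24 ∈ [0, 3/17) → index 0
j=1: u_1=17/120 ∈ [0, 3/17) → index 0
j=2: u_2=29/120 ∈ [3/17, 14/51) → index 1
j=3: u_3=41/120 ∈ [14/51, 7/17) → index 3
j=4: u_4=53/120 ∈ [7/17, 29/51) → index 4
j=5: u_5=13/24 ∈ [7/17, 29/51) → index 4
j=6: u_6=77/120 ∈ [29/51, 2/3) → index 5
j=7: u_7=89/120 ∈ [2/3, 43/51) → index 6
j=8: u_8=101/120 ∈ [2/3, 43/51) → index 6
j=9: u_9=113/120 ∈ [46/51, 1) → index 9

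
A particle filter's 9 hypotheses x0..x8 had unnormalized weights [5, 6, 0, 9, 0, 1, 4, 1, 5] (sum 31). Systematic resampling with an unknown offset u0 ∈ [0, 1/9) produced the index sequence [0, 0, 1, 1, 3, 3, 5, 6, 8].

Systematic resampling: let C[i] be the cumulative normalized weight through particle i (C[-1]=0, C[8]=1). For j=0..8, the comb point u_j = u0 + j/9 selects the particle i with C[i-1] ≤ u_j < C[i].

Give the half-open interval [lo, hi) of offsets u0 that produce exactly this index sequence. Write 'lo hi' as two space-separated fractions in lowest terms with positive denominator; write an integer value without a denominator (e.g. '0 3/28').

C = [5/31, 11/31, 11/31, 20/31, 20/31, 21/31, 25/31, 26/31, 1]
j=0 picked index 0: u0 ∈ [0, 5/31)
j=1 picked index 0: u0 ∈ [-1/9, 14/279)
j=2 picked index 1: u0 ∈ [-17/279, 37/279)
j=3 picked index 1: u0 ∈ [-16/93, 2/93)
j=4 picked index 3: u0 ∈ [-25/279, 56/279)
j=5 picked index 3: u0 ∈ [-56/279, 25/279)
j=6 picked index 5: u0 ∈ [-2/93, 1/93)
j=7 picked index 6: u0 ∈ [-28/279, 8/279)
j=8 picked index 8: u0 ∈ [-14/279, 1/9)
intersection: [0, 1/93)

0 1/93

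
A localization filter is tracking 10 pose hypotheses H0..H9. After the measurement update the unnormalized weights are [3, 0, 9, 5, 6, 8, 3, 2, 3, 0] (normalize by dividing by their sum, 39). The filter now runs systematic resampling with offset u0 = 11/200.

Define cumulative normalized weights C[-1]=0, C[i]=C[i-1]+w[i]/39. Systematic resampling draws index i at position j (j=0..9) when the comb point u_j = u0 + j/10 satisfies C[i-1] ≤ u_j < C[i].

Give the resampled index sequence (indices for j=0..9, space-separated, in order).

C = [1/13, 1/13, 4/13, 17/39, 23/39, 31/39, 34/39, 12/13, 1, 1]
j=0: u_0=11/200 ∈ [0, 1/13) → index 0
j=1: u_1=31/200 ∈ [1/13, 4/13) → index 2
j=2: u_2=51/200 ∈ [1/13, 4/13) → index 2
j=3: u_3=71/200 ∈ [4/13, 17/39) → index 3
j=4: u_4=91/200 ∈ [17/39, 23/39) → index 4
j=5: u_5=111/200 ∈ [17/39, 23/39) → index 4
j=6: u_6=131/200 ∈ [23/39, 31/39) → index 5
j=7: u_7=151/200 ∈ [23/39, 31/39) → index 5
j=8: u_8=171/200 ∈ [31/39, 34/39) → index 6
j=9: u_9=191/200 ∈ [12/13, 1) → index 8

0 2 2 3 4 4 5 5 6 8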